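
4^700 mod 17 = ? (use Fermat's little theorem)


Fermat's little theorem: if p is prime and gcd(a,p)=1, then a^(p-1) ≡ 1 (mod p)
p = 17 is prime, gcd(4,17) = 1
Reduce exponent: 700 mod 16 = 12
So 4^700 ≡ 4^12 (mod 17)
4^12 mod 17 = 1

4^700 ≡ 1 (mod 17)


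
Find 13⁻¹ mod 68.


Use the extended Euclidean algorithm to write 1 = 13·s + 68·t; then s mod 68 is the inverse.
Euclidean algorithm:
  13 = 0·68 + 13
  68 = 5·13 + 3
  13 = 4·3 + 1
  3 = 3·1 + 0
gcd(13,68) = 1
Back-substitution gives: 13·(21) + 68·(-4) = 1
So 13⁻¹ ≡ 21 ≡ 21 (mod 68)
Check: 13 × 21 = 273 ≡ 1 (mod 68) ✓

13⁻¹ ≡ 21 (mod 68)


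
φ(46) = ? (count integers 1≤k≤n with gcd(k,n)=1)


Factor n: 46 = 2 × 23
φ(n) = n · ∏(1 - 1/p) over distinct primes p | n
φ(46) = 46 · (1 - 1/2) · (1 - 1/23) = 22

φ(46) = 22


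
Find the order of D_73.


|D_n| = 2n (n rotations and n reflections)
|D_73| = 2×73 = 146

|D_73| = 146


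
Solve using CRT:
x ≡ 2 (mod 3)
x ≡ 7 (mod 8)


m₁ = 3, m₂ = 8, gcd = 1, so CRT applies. M = m₁·m₂ = 24
Let M₁ = M/m₁ = 8, M₂ = M/m₂ = 3
Find y₁ ≡ M₁⁻¹ (mod m₁): 8⁻¹ ≡ 2 (mod 3)
Find y₂ ≡ M₂⁻¹ (mod m₂): 3⁻¹ ≡ 3 (mod 8)
x = a₁·M₁·y₁ + a₂·M₂·y₂ = 2·8·2 + 7·3·3 = 95
Reduce mod 24: x ≡ 23
Check: 23 mod 3 = 2 ✓, 23 mod 8 = 7 ✓

x ≡ 23 (mod 24)


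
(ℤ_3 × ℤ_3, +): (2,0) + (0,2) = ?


Operation: componentwise addition mod (3, 3)
(2,0) + (0,2) = ((a₁+b₁) mod 3, (a₂+b₂) mod 3) with a = (2,0), b = (0,2)

(2,0) + (0,2) = (2,2)


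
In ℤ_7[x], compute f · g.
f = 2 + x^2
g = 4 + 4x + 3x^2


Expand and collect like terms; reduce coefficients mod 7:
x^0: 2·4 = 8 ≡ 1 (mod 7)
x^1: 2·4 + 0·4 = 8 ≡ 1 (mod 7)
x^2: 2·3 + 0·4 + 1·4 = 10 ≡ 3 (mod 7)
x^3: 0·3 + 1·4 = 4 ≡ 4 (mod 7)
x^4: 1·3 = 3 ≡ 3 (mod 7)
Result: 1 + x + 3x^2 + 4x^3 + 3x^4

f · g = 1 + x + 3x^2 + 4x^3 + 3x^4


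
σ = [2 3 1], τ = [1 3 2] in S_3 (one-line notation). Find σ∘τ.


σ∘τ: apply τ first, then σ
1 →τ 1 →σ 2
2 →τ 3 →σ 1
3 →τ 2 →σ 3

σ∘τ = [2 1 3]


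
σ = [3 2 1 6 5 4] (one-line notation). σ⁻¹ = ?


To find σ⁻¹, swap domain and range:
σ(1) = 3 → σ⁻¹(3) = 1
σ(2) = 2 → σ⁻¹(2) = 2
σ(3) = 1 → σ⁻¹(1) = 3
σ(4) = 6 → σ⁻¹(6) = 4
σ(5) = 5 → σ⁻¹(5) = 5
σ(6) = 4 → σ⁻¹(4) = 6

σ⁻¹ = [3 2 1 6 5 4]


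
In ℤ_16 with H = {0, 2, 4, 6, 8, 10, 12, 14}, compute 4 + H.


4 + H = {4 + h (mod 16) : h ∈ H}
4+0=4, 4+2=6, 4+4=8, 4+6=10, 4+8=12, 4+10=14, 4+12=0, 4+14=2
4 + H = {0, 2, 4, 6, 8, 10, 12, 14} = 0 + H

4 + H = {0, 2, 4, 6, 8, 10, 12, 14}


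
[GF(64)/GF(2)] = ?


GF(64) = GF(2^6), so the extension degree is 6

[GF(64)/GF(2)] = 6


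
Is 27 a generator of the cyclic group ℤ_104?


g generates ℤ_n iff gcd(g, n) = 1
gcd(27, 104) = 1
Since gcd = 1, 27 is a generator.

Yes, 27 generates ℤ_104


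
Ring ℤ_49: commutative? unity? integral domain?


ℤ_49 is a commutative ring with unity 1; 49 = 7×7 is composite, so 7·7 ≡ 0 gives zero divisors (not an integral domain)
Commutative: Yes
Integral domain: No
Has unity: Yes

ℤ_49: Commutative=Yes, Unity=Yes


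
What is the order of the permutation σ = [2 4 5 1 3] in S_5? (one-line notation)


Cycle decomposition: (1 2 4) (3 5)
Cycle lengths: 3, 2
Order = lcm(3, 2) = 6

ord(σ) = 6


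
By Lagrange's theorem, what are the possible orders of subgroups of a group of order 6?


Lagrange's theorem: |H| divides |G|
|G| = 6
Divisors of 6: 1, 2, 3, 6

Possible subgroup orders: {1, 2, 3, 6}


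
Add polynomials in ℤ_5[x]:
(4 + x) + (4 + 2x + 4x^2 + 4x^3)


Add coefficients mod 5:
x^0: 4 + 4 = 3 (mod 5)
x^1: 1 + 2 = 3 (mod 5)
x^2: 0 + 4 = 4 (mod 5)
x^3: 0 + 4 = 4 (mod 5)
Result: 3 + 3x + 4x^2 + 4x^3

f + g = 3 + 3x + 4x^2 + 4x^3


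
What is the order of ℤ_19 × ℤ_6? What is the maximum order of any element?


|ℤ_19 × ℤ_6| = 19 × 6 = 114
Max element order = lcm(19,6) = 114
Cyclic? Yes (gcd=1)

|ℤ_19×ℤ_6| = 114, max element order = 114


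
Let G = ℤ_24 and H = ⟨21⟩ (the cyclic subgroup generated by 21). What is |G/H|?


|⟨21⟩| = n / gcd(21, 24) = 24 / 3 = 8
H is normal (ℤ_24 is abelian).
|G/H| = |G| / |H| = 24 / 8 = 3

|G/H| = 3


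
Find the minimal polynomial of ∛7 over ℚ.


∛7 satisfies x³ - 7 = 0, irreducible over ℚ (no rational root; 7 is not a perfect cube)

Minimal polynomial: x³ - 7


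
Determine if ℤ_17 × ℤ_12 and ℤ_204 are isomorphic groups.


Comparing ℤ_17 × ℤ_12 and ℤ_204:
gcd(17,12) = 1, so ℤ_17 × ℤ_12 ≅ ℤ_204 (CRT)

Yes, ℤ_17 × ℤ_12 ≅ ℤ_204


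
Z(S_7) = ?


Z(G) = {g ∈ G | gx = xg for all x ∈ G}
S_n is non-abelian for n ≥ 3; Z(S_7) is trivial

Z(S_7) = {e}


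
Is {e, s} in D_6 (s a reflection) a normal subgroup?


H = {e, s} in D_6 (s a reflection)
r·s·r⁻¹ = sr⁻² ≠ s for n ≥ 3, so {e, s} is not closed under conjugation

No, not a normal subgroup


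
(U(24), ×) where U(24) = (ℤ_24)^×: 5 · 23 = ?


Operation: multiplication mod 24
5 · 23 = (a × b) mod 24 with a = 5, b = 23

5 · 23 = 19


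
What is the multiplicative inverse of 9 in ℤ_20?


Use the extended Euclidean algorithm to write 1 = 9·s + 20·t; then s mod 20 is the inverse.
Euclidean algorithm:
  9 = 0·20 + 9
  20 = 2·9 + 2
  9 = 4·2 + 1
  2 = 2·1 + 0
gcd(9,20) = 1
Back-substitution gives: 9·(9) + 20·(-4) = 1
So 9⁻¹ ≡ 9 ≡ 9 (mod 20)
Check: 9 × 9 = 81 ≡ 1 (mod 20) ✓

9⁻¹ ≡ 9 (mod 20)


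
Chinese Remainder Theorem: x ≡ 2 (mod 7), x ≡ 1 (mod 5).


m₁ = 7, m₂ = 5, gcd = 1, so CRT applies. M = m₁·m₂ = 35
Let M₁ = M/m₁ = 5, M₂ = M/m₂ = 7
Find y₁ ≡ M₁⁻¹ (mod m₁): 5⁻¹ ≡ 3 (mod 7)
Find y₂ ≡ M₂⁻¹ (mod m₂): 7⁻¹ ≡ 3 (mod 5)
x = a₁·M₁·y₁ + a₂·M₂·y₂ = 2·5·3 + 1·7·3 = 51
Reduce mod 35: x ≡ 16
Check: 16 mod 7 = 2 ✓, 16 mod 5 = 1 ✓

x ≡ 16 (mod 35)


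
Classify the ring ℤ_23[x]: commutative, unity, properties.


ℤ_23 is a field (n prime), so ℤ_23[x] is a commutative integral domain with unity
Commutative: Yes
Integral domain: Yes
Has unity: Yes

ℤ_23[x]: Commutative=Yes, Unity=Yes


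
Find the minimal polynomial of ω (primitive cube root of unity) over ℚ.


ω satisfies x² + x + 1 = 0 (the cyclotomic polynomial Φ₃)

Minimal polynomial: x² + x + 1


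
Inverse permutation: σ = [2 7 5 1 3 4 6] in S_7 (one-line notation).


To find σ⁻¹, swap domain and range:
σ(1) = 2 → σ⁻¹(2) = 1
σ(2) = 7 → σ⁻¹(7) = 2
σ(3) = 5 → σ⁻¹(5) = 3
σ(4) = 1 → σ⁻¹(1) = 4
σ(5) = 3 → σ⁻¹(3) = 5
σ(6) = 4 → σ⁻¹(4) = 6
σ(7) = 6 → σ⁻¹(6) = 7

σ⁻¹ = [4 1 5 6 3 7 2]


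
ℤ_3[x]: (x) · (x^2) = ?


Expand and collect like terms; reduce coefficients mod 3:
x^0: 0·0 = 0 ≡ 0 (mod 3)
x^1: 0·0 + 1·0 = 0 ≡ 0 (mod 3)
x^2: 0·1 + 1·0 = 0 ≡ 0 (mod 3)
x^3: 1·1 = 1 ≡ 1 (mod 3)
Result: x^3

f · g = x^3


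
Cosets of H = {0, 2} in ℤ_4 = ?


H = {0, 2}, |H| = 2
Number of cosets = |G|/|H| = 4/2 = 2
0 + H = {0, 2}
1 + H = {1, 3}

Cosets: 0+H={0,2}; 1+H={1,3}


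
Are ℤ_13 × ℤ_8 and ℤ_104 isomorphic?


Comparing ℤ_13 × ℤ_8 and ℤ_104:
gcd(13,8) = 1, so ℤ_13 × ℤ_8 ≅ ℤ_104 (CRT)

Yes, ℤ_13 × ℤ_8 ≅ ℤ_104


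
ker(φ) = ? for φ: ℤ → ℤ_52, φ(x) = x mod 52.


Kernel = preimage of identity
ker(φ) = {x ∈ ℤ : x ≡ 0 (mod 52)} = 52ℤ = {0, ±52, ±104, ...}

ker(φ) = 52ℤ


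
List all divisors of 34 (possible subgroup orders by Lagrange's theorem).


Lagrange's theorem: |H| divides |G|
|G| = 34
Divisors of 34: 1, 2, 17, 34

Possible subgroup orders: {1, 2, 17, 34}


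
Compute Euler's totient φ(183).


Factor n: 183 = 3 × 61
φ(n) = n · ∏(1 - 1/p) over distinct primes p | n
φ(183) = 183 · (1 - 1/3) · (1 - 1/61) = 120

φ(183) = 120


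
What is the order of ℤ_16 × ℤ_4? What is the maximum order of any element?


|ℤ_16 × ℤ_4| = 16 × 4 = 64
Max element order = lcm(16,4) = 16
Cyclic? No (gcd=4)

|ℤ_16×ℤ_4| = 64, max element order = 16


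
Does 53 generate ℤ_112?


g generates ℤ_n iff gcd(g, n) = 1
gcd(53, 112) = 1
Since gcd = 1, 53 is a generator.

Yes, 53 generates ℤ_112


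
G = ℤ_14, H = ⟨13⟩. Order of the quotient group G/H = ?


|⟨13⟩| = n / gcd(13, 14) = 14 / 1 = 14
H is normal (ℤ_14 is abelian).
|G/H| = |G| / |H| = 14 / 14 = 1

|G/H| = 1


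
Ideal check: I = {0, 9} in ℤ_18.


Check ideal conditions for I = {0, 9} in ℤ_18:
(1) I is an additive subgroup? Yes
(2) For r ∈ ℤ_18 and a ∈ I: r·a ∈ I? Yes

Yes, I is an ideal of ℤ_18


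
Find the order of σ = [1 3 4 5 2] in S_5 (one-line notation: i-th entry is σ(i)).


Cycle decomposition: (2 3 4 5)
Cycle lengths: 4
Order = lcm(4) = 4

ord(σ) = 4


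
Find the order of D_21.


|D_n| = 2n (n rotations and n reflections)
|D_21| = 2×21 = 42

|D_21| = 42


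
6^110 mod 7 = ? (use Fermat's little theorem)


Fermat's little theorem: if p is prime and gcd(a,p)=1, then a^(p-1) ≡ 1 (mod p)
p = 7 is prime, gcd(6,7) = 1
Reduce exponent: 110 mod 6 = 2
So 6^110 ≡ 6^2 (mod 7)
6^2 mod 7 = 1

6^110 ≡ 1 (mod 7)


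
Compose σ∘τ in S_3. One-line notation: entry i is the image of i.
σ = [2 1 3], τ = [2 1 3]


σ∘τ: apply τ first, then σ
1 →τ 2 →σ 1
2 →τ 1 →σ 2
3 →τ 3 →σ 3

σ∘τ = [1 2 3]


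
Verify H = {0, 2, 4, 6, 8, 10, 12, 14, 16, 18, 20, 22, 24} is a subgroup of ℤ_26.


Subgroup test for H = {0, 2, 4, 6, 8, 10, 12, 14, 16, 18, 20, 22, 24} in (ℤ_26, +):
(1) 0 ∈ H? Yes
(2) Closure: for all a,b ∈ H, (a+b) mod 26 ∈ H? Yes
(3) Inverses: for all a ∈ H, -a mod 26 ∈ H? Yes

Yes, H is a subgroup of ℤ_26


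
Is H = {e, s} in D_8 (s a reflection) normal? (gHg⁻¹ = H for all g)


H = {e, s} in D_8 (s a reflection)
r·s·r⁻¹ = sr⁻² ≠ s for n ≥ 3, so {e, s} is not closed under conjugation

No, not a normal subgroup


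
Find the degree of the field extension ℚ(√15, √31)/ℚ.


[ℚ(√15,√31):ℚ] = [ℚ(√15,√31):ℚ(√15)]·[ℚ(√15):ℚ] = 2·2 = 4

[ℚ(√15, √31)/ℚ] = 4


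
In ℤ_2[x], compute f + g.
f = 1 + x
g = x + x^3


Add coefficients mod 2:
x^0: 1 + 0 = 1 (mod 2)
x^1: 1 + 1 = 0 (mod 2)
x^2: 0 + 0 = 0 (mod 2)
x^3: 0 + 1 = 1 (mod 2)
Result: 1 + x^3

f + g = 1 + x^3


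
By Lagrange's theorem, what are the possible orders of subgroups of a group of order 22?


Lagrange's theorem: |H| divides |G|
|G| = 22
Divisors of 22: 1, 2, 11, 22

Possible subgroup orders: {1, 2, 11, 22}


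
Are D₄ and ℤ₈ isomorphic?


Comparing D₄ and ℤ₈:
D₄ is non-abelian, ℤ₈ is abelian

No, D₄ ≇ ℤ₈


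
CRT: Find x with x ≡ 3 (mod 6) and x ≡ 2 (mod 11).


m₁ = 6, m₂ = 11, gcd = 1, so CRT applies. M = m₁·m₂ = 66
Let M₁ = M/m₁ = 11, M₂ = M/m₂ = 6
Find y₁ ≡ M₁⁻¹ (mod m₁): 11⁻¹ ≡ 5 (mod 6)
Find y₂ ≡ M₂⁻¹ (mod m₂): 6⁻¹ ≡ 2 (mod 11)
x = a₁·M₁·y₁ + a₂·M₂·y₂ = 3·11·5 + 2·6·2 = 189
Reduce mod 66: x ≡ 57
Check: 57 mod 6 = 3 ✓, 57 mod 11 = 2 ✓

x ≡ 57 (mod 66)


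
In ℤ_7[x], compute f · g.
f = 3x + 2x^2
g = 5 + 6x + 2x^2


Expand and collect like terms; reduce coefficients mod 7:
x^0: 0·5 = 0 ≡ 0 (mod 7)
x^1: 0·6 + 3·5 = 15 ≡ 1 (mod 7)
x^2: 0·2 + 3·6 + 2·5 = 28 ≡ 0 (mod 7)
x^3: 3·2 + 2·6 = 18 ≡ 4 (mod 7)
x^4: 2·2 = 4 ≡ 4 (mod 7)
Result: x + 4x^3 + 4x^4

f · g = x + 4x^3 + 4x^4


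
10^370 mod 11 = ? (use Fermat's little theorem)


Fermat's little theorem: if p is prime and gcd(a,p)=1, then a^(p-1) ≡ 1 (mod p)
p = 11 is prime, gcd(10,11) = 1
Reduce exponent: 370 mod 10 = 0
So 10^370 ≡ 10^0 (mod 11)
10^0 = 1

10^370 ≡ 1 (mod 11)


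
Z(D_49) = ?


Z(G) = {g ∈ G | gx = xg for all x ∈ G}
For odd n, Z(D_n) = {e}: no nontrivial rotation commutes with all reflections

Z(D_49) = {e}


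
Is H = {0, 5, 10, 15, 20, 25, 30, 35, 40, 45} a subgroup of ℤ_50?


Subgroup test for H = {0, 5, 10, 15, 20, 25, 30, 35, 40, 45} in (ℤ_50, +):
(1) 0 ∈ H? Yes
(2) Closure: for all a,b ∈ H, (a+b) mod 50 ∈ H? Yes
(3) Inverses: for all a ∈ H, -a mod 50 ∈ H? Yes

Yes, H is a subgroup of ℤ_50


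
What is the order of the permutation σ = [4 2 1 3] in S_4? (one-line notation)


Cycle decomposition: (1 4 3)
Cycle lengths: 3
Order = lcm(3) = 3

ord(σ) = 3


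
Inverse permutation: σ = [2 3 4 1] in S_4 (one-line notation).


To find σ⁻¹, swap domain and range:
σ(1) = 2 → σ⁻¹(2) = 1
σ(2) = 3 → σ⁻¹(3) = 2
σ(3) = 4 → σ⁻¹(4) = 3
σ(4) = 1 → σ⁻¹(1) = 4

σ⁻¹ = [4 1 2 3]


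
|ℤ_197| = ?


ℤ_n has n elements.

|ℤ_197| = 197


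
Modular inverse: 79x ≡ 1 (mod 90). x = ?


Use the extended Euclidean algorithm to write 1 = 79·s + 90·t; then s mod 90 is the inverse.
Euclidean algorithm:
  79 = 0·90 + 79
  90 = 1·79 + 11
  79 = 7·11 + 2
  11 = 5·2 + 1
  2 = 2·1 + 0
gcd(79,90) = 1
Back-substitution gives: 79·(-41) + 90·(36) = 1
So 79⁻¹ ≡ -41 ≡ 49 (mod 90)
Check: 79 × 49 = 3871 ≡ 1 (mod 90) ✓

79⁻¹ ≡ 49 (mod 90)


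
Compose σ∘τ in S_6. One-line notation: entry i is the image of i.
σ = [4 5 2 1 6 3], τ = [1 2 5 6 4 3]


σ∘τ: apply τ first, then σ
1 →τ 1 →σ 4
2 →τ 2 →σ 5
3 →τ 5 →σ 6
4 →τ 6 →σ 3
5 →τ 4 →σ 1
6 →τ 3 →σ 2

σ∘τ = [4 5 6 3 1 2]


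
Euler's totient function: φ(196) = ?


Factor n: 196 = 2^2 × 7^2
φ(n) = n · ∏(1 - 1/p) over distinct primes p | n
φ(196) = 196 · (1 - 1/2) · (1 - 1/7) = 84

φ(196) = 84


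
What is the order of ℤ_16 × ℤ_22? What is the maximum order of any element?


|ℤ_16 × ℤ_22| = 16 × 22 = 352
Max element order = lcm(16,22) = 176
Cyclic? No (gcd=2)

|ℤ_16×ℤ_22| = 352, max element order = 176


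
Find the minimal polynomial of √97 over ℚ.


√97 satisfies x² - 97 = 0, irreducible over ℚ since 97 is squarefree

Minimal polynomial: x² - 97


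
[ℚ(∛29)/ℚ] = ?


∛29 has minimal polynomial x³ - 29 (irreducible over ℚ since 29 is not a perfect cube)

[ℚ(∛29)/ℚ] = 3


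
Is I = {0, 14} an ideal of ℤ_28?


Check ideal conditions for I = {0, 14} in ℤ_28:
(1) I is an additive subgroup? Yes
(2) For r ∈ ℤ_28 and a ∈ I: r·a ∈ I? Yes

Yes, I is an ideal of ℤ_28


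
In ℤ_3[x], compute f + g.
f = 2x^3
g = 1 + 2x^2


Add coefficients mod 3:
x^0: 0 + 1 = 1 (mod 3)
x^1: 0 + 0 = 0 (mod 3)
x^2: 0 + 2 = 2 (mod 3)
x^3: 2 + 0 = 2 (mod 3)
Result: 1 + 2x^2 + 2x^3

f + g = 1 + 2x^2 + 2x^3


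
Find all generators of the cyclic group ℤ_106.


g generates ℤ_n iff gcd(g,n) = 1
Prime factors of 106: 2, 53
Generators are g ∈ {1,...,105} not divisible by any of these primes.
Generators: {1, 3, 5, 7, 9, 11, 13, 15, 17, 19, 21, 23, 25, 27, 29, 31, 33, 35, 37, 39, 41, 43, 45, 47, 49, 51, 55, 57, 59, 61, 63, 65, 67, 69, 71, 73, 75, 77, 79, 81, 83, 85, 87, 89, 91, 93, 95, 97, 99, 101, 103, 105}
Number of generators = φ(106) = 52

Generators of ℤ_106 = {1, 3, 5, 7, 9, 11, 13, 15, 17, 19, 21, 23, 25, 27, 29, 31, 33, 35, 37, 39, 41, 43, 45, 47, 49, 51, 55, 57, 59, 61, 63, 65, 67, 69, 71, 73, 75, 77, 79, 81, 83, 85, 87, 89, 91, 93, 95, 97, 99, 101, 103, 105}


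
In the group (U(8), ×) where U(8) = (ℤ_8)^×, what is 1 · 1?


Operation: multiplication mod 8
1 · 1 = (a × b) mod 8 with a = 1, b = 1

1 · 1 = 1


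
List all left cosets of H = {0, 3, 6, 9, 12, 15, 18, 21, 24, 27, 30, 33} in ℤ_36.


H = {0, 3, 6, 9, 12, 15, 18, 21, 24, 27, 30, 33}, |H| = 12
Number of cosets = |G|/|H| = 36/12 = 3
0 + H = {0, 3, 6, 9, 12, 15, 18, 21, 24, 27, 30, 33}
1 + H = {1, 4, 7, 10, 13, 16, 19, 22, 25, 28, 31, 34}
2 + H = {2, 5, 8, 11, 14, 17, 20, 23, 26, 29, 32, 35}

Cosets: 0+H={0,3,6,9,12,15,18,21,24,27,30,33}; 1+H={1,4,7,10,13,16,19,22,25,28,31,34}; 2+H={2,5,8,11,14,17,20,23,26,29,32,35}


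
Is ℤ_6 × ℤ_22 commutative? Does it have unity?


Direct product ring; commutative with unity (1,1); but (1,0)·(0,1) = (0,0) gives zero divisors, so not an integral domain
Commutative: Yes
Integral domain: No
Has unity: Yes

ℤ_6 × ℤ_22: Commutative=Yes, Unity=Yes


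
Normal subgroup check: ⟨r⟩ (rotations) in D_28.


H = ⟨r⟩ (rotations) in D_28
The rotation subgroup ⟨r⟩ has index 2 in D_28, so it is normal

Yes, normal subgroup


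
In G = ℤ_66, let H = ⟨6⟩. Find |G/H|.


|⟨6⟩| = n / gcd(6, 66) = 66 / 6 = 11
H is normal (ℤ_66 is abelian).
|G/H| = |G| / |H| = 66 / 11 = 6

|G/H| = 6


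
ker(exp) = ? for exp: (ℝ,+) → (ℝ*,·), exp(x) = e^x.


Kernel = preimage of identity
ker(exp) = {x ∈ ℝ | e^x = 1} = {0}

ker(exp) = {0}


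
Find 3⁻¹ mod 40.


Use the extended Euclidean algorithm to write 1 = 3·s + 40·t; then s mod 40 is the inverse.
Euclidean algorithm:
  3 = 0·40 + 3
  40 = 13·3 + 1
  3 = 3·1 + 0
gcd(3,40) = 1
Back-substitution gives: 3·(-13) + 40·(1) = 1
So 3⁻¹ ≡ -13 ≡ 27 (mod 40)
Check: 3 × 27 = 81 ≡ 1 (mod 40) ✓

3⁻¹ ≡ 27 (mod 40)


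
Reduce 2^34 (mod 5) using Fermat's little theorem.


Fermat's little theorem: if p is prime and gcd(a,p)=1, then a^(p-1) ≡ 1 (mod p)
p = 5 is prime, gcd(2,5) = 1
Reduce exponent: 34 mod 4 = 2
So 2^34 ≡ 2^2 (mod 5)
2^2 mod 5 = 4

2^34 ≡ 4 (mod 5)


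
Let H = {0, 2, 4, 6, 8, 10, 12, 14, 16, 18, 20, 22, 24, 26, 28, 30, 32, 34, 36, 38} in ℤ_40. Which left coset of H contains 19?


19 + H = {19 + h (mod 40) : h ∈ H}
19+0=19, 19+2=21, 19+4=23, 19+6=25, 19+8=27, 19+10=29, 19+12=31, 19+14=33, 19+16=35, 19+18=37, 19+20=39, 19+22=1, 19+24=3, 19+26=5, 19+28=7, 19+30=9, 19+32=11, 19+34=13, 19+36=15, 19+38=17
19 + H = {1, 3, 5, 7, 9, 11, 13, 15, 17, 19, 21, 23, 25, 27, 29, 31, 33, 35, 37, 39} = 1 + H

19 + H = {1, 3, 5, 7, 9, 11, 13, 15, 17, 19, 21, 23, 25, 27, 29, 31, 33, 35, 37, 39}


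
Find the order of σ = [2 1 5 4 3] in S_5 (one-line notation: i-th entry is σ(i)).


Cycle decomposition: (1 2) (3 5)
Cycle lengths: 2, 2
Order = lcm(2, 2) = 2

ord(σ) = 2


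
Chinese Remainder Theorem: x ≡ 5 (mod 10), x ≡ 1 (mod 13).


m₁ = 10, m₂ = 13, gcd = 1, so CRT applies. M = m₁·m₂ = 130
Let M₁ = M/m₁ = 13, M₂ = M/m₂ = 10
Find y₁ ≡ M₁⁻¹ (mod m₁): 13⁻¹ ≡ 7 (mod 10)
Find y₂ ≡ M₂⁻¹ (mod m₂): 10⁻¹ ≡ 4 (mod 13)
x = a₁·M₁·y₁ + a₂·M₂·y₂ = 5·13·7 + 1·10·4 = 495
Reduce mod 130: x ≡ 105
Check: 105 mod 10 = 5 ✓, 105 mod 13 = 1 ✓

x ≡ 105 (mod 130)


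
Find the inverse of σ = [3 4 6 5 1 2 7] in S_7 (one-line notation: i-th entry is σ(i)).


To find σ⁻¹, swap domain and range:
σ(1) = 3 → σ⁻¹(3) = 1
σ(2) = 4 → σ⁻¹(4) = 2
σ(3) = 6 → σ⁻¹(6) = 3
σ(4) = 5 → σ⁻¹(5) = 4
σ(5) = 1 → σ⁻¹(1) = 5
σ(6) = 2 → σ⁻¹(2) = 6
σ(7) = 7 → σ⁻¹(7) = 7

σ⁻¹ = [5 6 1 2 4 3 7]


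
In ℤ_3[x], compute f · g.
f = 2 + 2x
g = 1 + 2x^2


Expand and collect like terms; reduce coefficients mod 3:
x^0: 2·1 = 2 ≡ 2 (mod 3)
x^1: 2·0 + 2·1 = 2 ≡ 2 (mod 3)
x^2: 2·2 + 2·0 = 4 ≡ 1 (mod 3)
x^3: 2·2 = 4 ≡ 1 (mod 3)
Result: 2 + 2x + x^2 + x^3

f · g = 2 + 2x + x^2 + x^3


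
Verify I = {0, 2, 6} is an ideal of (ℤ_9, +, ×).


Check ideal conditions for I = {0, 2, 6} in ℤ_9:
(1) I is an additive subgroup? No
(2) For r ∈ ℤ_9 and a ∈ I: r·a ∈ I? No  [counterexample: r=2, a=2, r·a mod 9 = 4 ∉ I]

No, I is not an ideal of ℤ_9


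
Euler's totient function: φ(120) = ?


Factor n: 120 = 2^3 × 3 × 5
φ(n) = n · ∏(1 - 1/p) over distinct primes p | n
φ(120) = 120 · (1 - 1/2) · (1 - 1/3) · (1 - 1/5) = 32

φ(120) = 32


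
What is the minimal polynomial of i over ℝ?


i satisfies x² + 1 = 0, irreducible over ℝ

Minimal polynomial: x² + 1


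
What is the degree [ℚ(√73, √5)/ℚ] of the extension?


[ℚ(√73,√5):ℚ] = [ℚ(√73,√5):ℚ(√73)]·[ℚ(√73):ℚ] = 2·2 = 4

[ℚ(√73, √5)/ℚ] = 4


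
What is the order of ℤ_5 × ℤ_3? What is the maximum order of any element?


|ℤ_5 × ℤ_3| = 5 × 3 = 15
Max element order = lcm(5,3) = 15
Cyclic? Yes (gcd=1)

|ℤ_5×ℤ_3| = 15, max element order = 15


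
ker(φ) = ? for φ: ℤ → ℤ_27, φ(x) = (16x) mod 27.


Kernel = preimage of identity
ker(φ) = {x ∈ ℤ : 16x ≡ 0 (mod 27)}. gcd(16,27) = 1, so 16x ≡ 0 (mod 27) ⟺ x ≡ 0 (mod 27/1 = 27). Hence ker(φ) = 27ℤ

ker(φ) = 27ℤ


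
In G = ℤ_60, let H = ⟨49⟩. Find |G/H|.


|⟨49⟩| = n / gcd(49, 60) = 60 / 1 = 60
H is normal (ℤ_60 is abelian).
|G/H| = |G| / |H| = 60 / 60 = 1

|G/H| = 1


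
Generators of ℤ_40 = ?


g generates ℤ_n iff gcd(g,n) = 1
Prime factors of 40: 2, 5
Generators are g ∈ {1,...,39} not divisible by any of these primes.
Generators: {1, 3, 7, 9, 11, 13, 17, 19, 21, 23, 27, 29, 31, 33, 37, 39}
Number of generators = φ(40) = 16

Generators of ℤ_40 = {1, 3, 7, 9, 11, 13, 17, 19, 21, 23, 27, 29, 31, 33, 37, 39}


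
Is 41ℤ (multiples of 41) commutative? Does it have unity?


41ℤ is a commutative ring under +,× but has no multiplicative identity (1 ∉ 41ℤ); it has no zero divisors, but without unity it is not an integral domain
Commutative: Yes
Integral domain: No
Has unity: No

41ℤ (multiples of 41): Commutative=Yes, Unity=No


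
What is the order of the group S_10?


|S_n| = n! (number of permutations of n symbols)
|S_10| = 10! = 3628800

|S_10| = 3628800


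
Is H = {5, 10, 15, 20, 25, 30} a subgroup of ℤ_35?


Subgroup test for H = {5, 10, 15, 20, 25, 30} in (ℤ_35, +):
(1) 0 ∈ H? No
(2) Closure: for all a,b ∈ H, (a+b) mod 35 ∈ H? No  [counterexample: 5 + 30 = 0 ∉ H]
(3) Inverses: for all a ∈ H, -a mod 35 ∈ H? Yes

No, H is not a subgroup of ℤ_35


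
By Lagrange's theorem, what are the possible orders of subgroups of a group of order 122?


Lagrange's theorem: |H| divides |G|
|G| = 122
Divisors of 122: 1, 2, 61, 122

Possible subgroup orders: {1, 2, 61, 122}


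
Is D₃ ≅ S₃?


Comparing D₃ and S₃:
Both are the unique non-abelian group of order 6

Yes, D₃ ≅ S₃


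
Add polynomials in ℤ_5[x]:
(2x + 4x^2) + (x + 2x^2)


Add coefficients mod 5:
x^0: 0 + 0 = 0 (mod 5)
x^1: 2 + 1 = 3 (mod 5)
x^2: 4 + 2 = 1 (mod 5)
Result: 3x + x^2

f + g = 3x + x^2


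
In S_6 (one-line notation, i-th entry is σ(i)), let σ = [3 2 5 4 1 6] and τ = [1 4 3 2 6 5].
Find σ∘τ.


σ∘τ: apply τ first, then σ
1 →τ 1 →σ 3
2 →τ 4 →σ 4
3 →τ 3 →σ 5
4 →τ 2 →σ 2
5 →τ 6 →σ 6
6 →τ 5 →σ 1

σ∘τ = [3 4 5 2 6 1]


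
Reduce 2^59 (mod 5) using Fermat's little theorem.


Fermat's little theorem: if p is prime and gcd(a,p)=1, then a^(p-1) ≡ 1 (mod p)
p = 5 is prime, gcd(2,5) = 1
Reduce exponent: 59 mod 4 = 3
So 2^59 ≡ 2^3 (mod 5)
2^3 mod 5 = 3

2^59 ≡ 3 (mod 5)


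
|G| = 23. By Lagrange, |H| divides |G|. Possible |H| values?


Lagrange's theorem: |H| divides |G|
|G| = 23
Divisors of 23: 1, 23

Possible subgroup orders: {1, 23}


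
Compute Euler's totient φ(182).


Factor n: 182 = 2 × 7 × 13
φ(n) = n · ∏(1 - 1/p) over distinct primes p | n
φ(182) = 182 · (1 - 1/2) · (1 - 1/7) · (1 - 1/13) = 72

φ(182) = 72


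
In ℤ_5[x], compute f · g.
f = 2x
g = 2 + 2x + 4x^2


Expand and collect like terms; reduce coefficients mod 5:
x^0: 0·2 = 0 ≡ 0 (mod 5)
x^1: 0·2 + 2·2 = 4 ≡ 4 (mod 5)
x^2: 0·4 + 2·2 = 4 ≡ 4 (mod 5)
x^3: 2·4 = 8 ≡ 3 (mod 5)
Result: 4x + 4x^2 + 3x^3

f · g = 4x + 4x^2 + 3x^3


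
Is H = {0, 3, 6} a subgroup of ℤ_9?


Subgroup test for H = {0, 3, 6} in (ℤ_9, +):
(1) 0 ∈ H? Yes
(2) Closure: for all a,b ∈ H, (a+b) mod 9 ∈ H? Yes
(3) Inverses: for all a ∈ H, -a mod 9 ∈ H? Yes

Yes, H is a subgroup of ℤ_9


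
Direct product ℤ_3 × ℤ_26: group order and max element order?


|ℤ_3 × ℤ_26| = 3 × 26 = 78
Max element order = lcm(3,26) = 78
Cyclic? Yes (gcd=1)

|ℤ_3×ℤ_26| = 78, max element order = 78


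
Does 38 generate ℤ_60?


g generates ℤ_n iff gcd(g, n) = 1
gcd(38, 60) = 2
Since gcd = 2 ≠ 1, ⟨38⟩ has order 30 < 60, so 38 is not a generator.

No, 38 does not generate ℤ_60


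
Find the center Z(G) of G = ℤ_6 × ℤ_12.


Z(G) = {g ∈ G | gx = xg for all x ∈ G}
Direct product of abelian groups is abelian, so Z(G) = G

Z(ℤ_6 × ℤ_12) = ℤ_6 × ℤ_12


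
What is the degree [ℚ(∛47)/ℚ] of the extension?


∛47 has minimal polynomial x³ - 47 (irreducible over ℚ since 47 is not a perfect cube)

[ℚ(∛47)/ℚ] = 3


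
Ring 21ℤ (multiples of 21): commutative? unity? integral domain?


21ℤ is a commutative ring under +,× but has no multiplicative identity (1 ∉ 21ℤ); it has no zero divisors, but without unity it is not an integral domain
Commutative: Yes
Integral domain: No
Has unity: No

21ℤ (multiples of 21): Commutative=Yes, Unity=No


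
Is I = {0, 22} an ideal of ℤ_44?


Check ideal conditions for I = {0, 22} in ℤ_44:
(1) I is an additive subgroup? Yes
(2) For r ∈ ℤ_44 and a ∈ I: r·a ∈ I? Yes

Yes, I is an ideal of ℤ_44


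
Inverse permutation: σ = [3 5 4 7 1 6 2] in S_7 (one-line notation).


To find σ⁻¹, swap domain and range:
σ(1) = 3 → σ⁻¹(3) = 1
σ(2) = 5 → σ⁻¹(5) = 2
σ(3) = 4 → σ⁻¹(4) = 3
σ(4) = 7 → σ⁻¹(7) = 4
σ(5) = 1 → σ⁻¹(1) = 5
σ(6) = 6 → σ⁻¹(6) = 6
σ(7) = 2 → σ⁻¹(2) = 7

σ⁻¹ = [5 7 1 3 2 6 4]


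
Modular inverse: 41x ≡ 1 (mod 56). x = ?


Use the extended Euclidean algorithm to write 1 = 41·s + 56·t; then s mod 56 is the inverse.
Euclidean algorithm:
  41 = 0·56 + 41
  56 = 1·41 + 15
  41 = 2·15 + 11
  15 = 1·11 + 4
  11 = 2·4 + 3
  4 = 1·3 + 1
  3 = 3·1 + 0
gcd(41,56) = 1
Back-substitution gives: 41·(-15) + 56·(11) = 1
So 41⁻¹ ≡ -15 ≡ 41 (mod 56)
Check: 41 × 41 = 1681 ≡ 1 (mod 56) ✓

41⁻¹ ≡ 41 (mod 56)


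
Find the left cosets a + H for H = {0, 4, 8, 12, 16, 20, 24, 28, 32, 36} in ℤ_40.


H = {0, 4, 8, 12, 16, 20, 24, 28, 32, 36}, |H| = 10
Number of cosets = |G|/|H| = 40/10 = 4
0 + H = {0, 4, 8, 12, 16, 20, 24, 28, 32, 36}
1 + H = {1, 5, 9, 13, 17, 21, 25, 29, 33, 37}
2 + H = {2, 6, 10, 14, 18, 22, 26, 30, 34, 38}
3 + H = {3, 7, 11, 15, 19, 23, 27, 31, 35, 39}

Cosets: 0+H={0,4,8,12,16,20,24,28,32,36}; 1+H={1,5,9,13,17,21,25,29,33,37}; 2+H={2,6,10,14,18,22,26,30,34,38}; 3+H={3,7,11,15,19,23,27,31,35,39}


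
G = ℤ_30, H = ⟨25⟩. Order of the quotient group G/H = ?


|⟨25⟩| = n / gcd(25, 30) = 30 / 5 = 6
H is normal (ℤ_30 is abelian).
|G/H| = |G| / |H| = 30 / 6 = 5

|G/H| = 5


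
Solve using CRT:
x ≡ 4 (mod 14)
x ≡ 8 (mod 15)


m₁ = 14, m₂ = 15, gcd = 1, so CRT applies. M = m₁·m₂ = 210
Let M₁ = M/m₁ = 15, M₂ = M/m₂ = 14
Find y₁ ≡ M₁⁻¹ (mod m₁): 15⁻¹ ≡ 1 (mod 14)
Find y₂ ≡ M₂⁻¹ (mod m₂): 14⁻¹ ≡ 14 (mod 15)
x = a₁·M₁·y₁ + a₂·M₂·y₂ = 4·15·1 + 8·14·14 = 1628
Reduce mod 210: x ≡ 158
Check: 158 mod 14 = 4 ✓, 158 mod 15 = 8 ✓

x ≡ 158 (mod 210)


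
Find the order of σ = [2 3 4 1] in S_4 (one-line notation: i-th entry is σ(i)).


Cycle decomposition: (1 2 3 4)
Cycle lengths: 4
Order = lcm(4) = 4

ord(σ) = 4


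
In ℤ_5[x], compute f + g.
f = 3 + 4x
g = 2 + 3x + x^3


Add coefficients mod 5:
x^0: 3 + 2 = 0 (mod 5)
x^1: 4 + 3 = 2 (mod 5)
x^2: 0 + 0 = 0 (mod 5)
x^3: 0 + 1 = 1 (mod 5)
Result: 2x + x^3

f + g = 2x + x^3


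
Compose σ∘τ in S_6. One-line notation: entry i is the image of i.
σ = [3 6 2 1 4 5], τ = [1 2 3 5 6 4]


σ∘τ: apply τ first, then σ
1 →τ 1 →σ 3
2 →τ 2 →σ 6
3 →τ 3 →σ 2
4 →τ 5 →σ 4
5 →τ 6 →σ 5
6 →τ 4 →σ 1

σ∘τ = [3 6 2 4 5 1]


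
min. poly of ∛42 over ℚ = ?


∛42 satisfies x³ - 42 = 0, irreducible over ℚ (no rational root; 42 is not a perfect cube)

Minimal polynomial: x³ - 42


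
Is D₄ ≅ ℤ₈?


Comparing D₄ and ℤ₈:
D₄ is non-abelian, ℤ₈ is abelian

No, D₄ ≇ ℤ₈


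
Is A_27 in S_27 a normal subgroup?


H = A_27 in S_27
A_27 has index 2 in S_27, and every subgroup of index 2 is normal

Yes, normal subgroup


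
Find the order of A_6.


|A_n| = n!/2 (even permutations)
|A_6| = 6!/2 = 720/2 = 360

|A_6| = 360


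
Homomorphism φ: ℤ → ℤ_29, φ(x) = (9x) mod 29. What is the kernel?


Kernel = preimage of identity
ker(φ) = {x ∈ ℤ : 9x ≡ 0 (mod 29)}. gcd(9,29) = 1, so 9x ≡ 0 (mod 29) ⟺ x ≡ 0 (mod 29/1 = 29). Hence ker(φ) = 29ℤ

ker(φ) = 29ℤ


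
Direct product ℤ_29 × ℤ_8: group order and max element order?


|ℤ_29 × ℤ_8| = 29 × 8 = 232
Max element order = lcm(29,8) = 232
Cyclic? Yes (gcd=1)

|ℤ_29×ℤ_8| = 232, max element order = 232


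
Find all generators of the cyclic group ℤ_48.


g generates ℤ_n iff gcd(g,n) = 1
Prime factors of 48: 2, 3
Generators are g ∈ {1,...,47} not divisible by any of these primes.
Generators: {1, 5, 7, 11, 13, 17, 19, 23, 25, 29, 31, 35, 37, 41, 43, 47}
Number of generators = φ(48) = 16

Generators of ℤ_48 = {1, 5, 7, 11, 13, 17, 19, 23, 25, 29, 31, 35, 37, 41, 43, 47}


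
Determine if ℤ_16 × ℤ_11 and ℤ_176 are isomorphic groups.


Comparing ℤ_16 × ℤ_11 and ℤ_176:
gcd(16,11) = 1, so ℤ_16 × ℤ_11 ≅ ℤ_176 (CRT)

Yes, ℤ_16 × ℤ_11 ≅ ℤ_176


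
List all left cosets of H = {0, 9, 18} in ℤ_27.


H = {0, 9, 18}, |H| = 3
Number of cosets = |G|/|H| = 27/3 = 9
0 + H = {0, 9, 18}
1 + H = {1, 10, 19}
2 + H = {2, 11, 20}
3 + H = {3, 12, 21}
4 + H = {4, 13, 22}
5 + H = {5, 14, 23}
6 + H = {6, 15, 24}
7 + H = {7, 16, 25}
8 + H = {8, 17, 26}

Cosets: 0+H={0,9,18}; 1+H={1,10,19}; 2+H={2,11,20}; 3+H={3,12,21}; 4+H={4,13,22}; 5+H={5,14,23}; 6+H={6,15,24}; 7+H={7,16,25}; 8+H={8,17,26}


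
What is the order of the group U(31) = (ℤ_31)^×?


U(n) is the group of units mod n; |U(n)| = φ(n)
|U(31)| = φ(31) = 30

|U(31) = (ℤ_31)^×| = 30


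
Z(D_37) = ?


Z(G) = {g ∈ G | gx = xg for all x ∈ G}
For odd n, Z(D_n) = {e}: no nontrivial rotation commutes with all reflections

Z(D_37) = {e}


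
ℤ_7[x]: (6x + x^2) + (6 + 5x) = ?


Add coefficients mod 7:
x^0: 0 + 6 = 6 (mod 7)
x^1: 6 + 5 = 4 (mod 7)
x^2: 1 + 0 = 1 (mod 7)
Result: 6 + 4x + x^2

f + g = 6 + 4x + x^2


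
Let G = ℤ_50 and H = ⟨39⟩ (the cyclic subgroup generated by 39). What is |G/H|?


|⟨39⟩| = n / gcd(39, 50) = 50 / 1 = 50
H is normal (ℤ_50 is abelian).
|G/H| = |G| / |H| = 50 / 50 = 1

|G/H| = 1


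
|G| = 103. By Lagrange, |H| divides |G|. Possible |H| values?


Lagrange's theorem: |H| divides |G|
|G| = 103
Divisors of 103: 1, 103

Possible subgroup orders: {1, 103}


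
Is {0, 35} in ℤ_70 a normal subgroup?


H = {0, 35} in ℤ_70
ℤ_70 is abelian; every subgroup of an abelian group is normal

Yes, normal subgroup


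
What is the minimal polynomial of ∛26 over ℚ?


∛26 satisfies x³ - 26 = 0, irreducible over ℚ (no rational root; 26 is not a perfect cube)

Minimal polynomial: x³ - 26


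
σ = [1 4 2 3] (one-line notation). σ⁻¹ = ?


To find σ⁻¹, swap domain and range:
σ(1) = 1 → σ⁻¹(1) = 1
σ(2) = 4 → σ⁻¹(4) = 2
σ(3) = 2 → σ⁻¹(2) = 3
σ(4) = 3 → σ⁻¹(3) = 4

σ⁻¹ = [1 3 4 2]


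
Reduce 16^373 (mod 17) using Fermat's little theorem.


Fermat's little theorem: if p is prime and gcd(a,p)=1, then a^(p-1) ≡ 1 (mod p)
p = 17 is prime, gcd(16,17) = 1
Reduce exponent: 373 mod 16 = 5
So 16^373 ≡ 16^5 (mod 17)
16^5 mod 17 = 16

16^373 ≡ 16 (mod 17)


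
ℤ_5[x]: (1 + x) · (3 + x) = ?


Expand and collect like terms; reduce coefficients mod 5:
x^0: 1·3 = 3 ≡ 3 (mod 5)
x^1: 1·1 + 1·3 = 4 ≡ 4 (mod 5)
x^2: 1·1 = 1 ≡ 1 (mod 5)
Result: 3 + 4x + x^2

f · g = 3 + 4x + x^2


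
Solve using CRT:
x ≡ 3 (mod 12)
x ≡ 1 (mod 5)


m₁ = 12, m₂ = 5, gcd = 1, so CRT applies. M = m₁·m₂ = 60
Let M₁ = M/m₁ = 5, M₂ = M/m₂ = 12
Find y₁ ≡ M₁⁻¹ (mod m₁): 5⁻¹ ≡ 5 (mod 12)
Find y₂ ≡ M₂⁻¹ (mod m₂): 12⁻¹ ≡ 3 (mod 5)
x = a₁·M₁·y₁ + a₂·M₂·y₂ = 3·5·5 + 1·12·3 = 111
Reduce mod 60: x ≡ 51
Check: 51 mod 12 = 3 ✓, 51 mod 5 = 1 ✓

x ≡ 51 (mod 60)


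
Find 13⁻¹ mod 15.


Use the extended Euclidean algorithm to write 1 = 13·s + 15·t; then s mod 15 is the inverse.
Euclidean algorithm:
  13 = 0·15 + 13
  15 = 1·13 + 2
  13 = 6·2 + 1
  2 = 2·1 + 0
gcd(13,15) = 1
Back-substitution gives: 13·(7) + 15·(-6) = 1
So 13⁻¹ ≡ 7 ≡ 7 (mod 15)
Check: 13 × 7 = 91 ≡ 1 (mod 15) ✓

13⁻¹ ≡ 7 (mod 15)


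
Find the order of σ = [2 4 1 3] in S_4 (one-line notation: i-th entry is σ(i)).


Cycle decomposition: (1 2 4 3)
Cycle lengths: 4
Order = lcm(4) = 4

ord(σ) = 4


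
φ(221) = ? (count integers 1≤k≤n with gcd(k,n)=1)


Factor n: 221 = 13 × 17
φ(n) = n · ∏(1 - 1/p) over distinct primes p | n
φ(221) = 221 · (1 - 1/13) · (1 - 1/17) = 192

φ(221) = 192


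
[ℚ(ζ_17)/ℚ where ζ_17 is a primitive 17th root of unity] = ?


[ℚ(ζ_n):ℚ] = deg Φ_n(x) = φ(n). Here φ(17) = 16

[ℚ(ζ_17)/ℚ where ζ_17 is a primitive 17th root of unity] = 16


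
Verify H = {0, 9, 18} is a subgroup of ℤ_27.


Subgroup test for H = {0, 9, 18} in (ℤ_27, +):
(1) 0 ∈ H? Yes
(2) Closure: for all a,b ∈ H, (a+b) mod 27 ∈ H? Yes
(3) Inverses: for all a ∈ H, -a mod 27 ∈ H? Yes

Yes, H is a subgroup of ℤ_27


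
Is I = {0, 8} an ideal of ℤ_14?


Check ideal conditions for I = {0, 8} in ℤ_14:
(1) I is an additive subgroup? No
(2) For r ∈ ℤ_14 and a ∈ I: r·a ∈ I? No  [counterexample: r=2, a=8, r·a mod 14 = 2 ∉ I]

No, I is not an ideal of ℤ_14


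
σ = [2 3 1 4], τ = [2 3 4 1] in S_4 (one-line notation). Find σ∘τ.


σ∘τ: apply τ first, then σ
1 →τ 2 →σ 3
2 →τ 3 →σ 1
3 →τ 4 →σ 4
4 →τ 1 →σ 2

σ∘τ = [3 1 4 2]


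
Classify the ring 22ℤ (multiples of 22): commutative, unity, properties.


22ℤ is a commutative ring under +,× but has no multiplicative identity (1 ∉ 22ℤ); it has no zero divisors, but without unity it is not an integral domain
Commutative: Yes
Integral domain: No
Has unity: No

22ℤ (multiples of 22): Commutative=Yes, Unity=No


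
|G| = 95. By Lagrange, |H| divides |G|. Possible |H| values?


Lagrange's theorem: |H| divides |G|
|G| = 95
Divisors of 95: 1, 5, 19, 95

Possible subgroup orders: {1, 5, 19, 95}


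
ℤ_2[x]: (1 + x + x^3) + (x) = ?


Add coefficients mod 2:
x^0: 1 + 0 = 1 (mod 2)
x^1: 1 + 1 = 0 (mod 2)
x^2: 0 + 0 = 0 (mod 2)
x^3: 1 + 0 = 1 (mod 2)
Result: 1 + x^3

f + g = 1 + x^3


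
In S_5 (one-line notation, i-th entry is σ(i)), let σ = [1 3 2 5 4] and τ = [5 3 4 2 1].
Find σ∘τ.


σ∘τ: apply τ first, then σ
1 →τ 5 →σ 4
2 →τ 3 →σ 2
3 →τ 4 →σ 5
4 →τ 2 →σ 3
5 →τ 1 →σ 1

σ∘τ = [4 2 5 3 1]


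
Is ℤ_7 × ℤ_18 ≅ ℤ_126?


Comparing ℤ_7 × ℤ_18 and ℤ_126:
gcd(7,18) = 1, so ℤ_7 × ℤ_18 ≅ ℤ_126 (CRT)

Yes, ℤ_7 × ℤ_18 ≅ ℤ_126


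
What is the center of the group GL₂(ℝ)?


Z(G) = {g ∈ G | gx = xg for all x ∈ G}
Only scalar multiples of the identity commute with all invertible matrices

Z(GL₂(ℝ)) = {aI : a ∈ ℝ, a ≠ 0}


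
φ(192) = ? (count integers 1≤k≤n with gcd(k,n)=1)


Factor n: 192 = 2^6 × 3
φ(n) = n · ∏(1 - 1/p) over distinct primes p | n
φ(192) = 192 · (1 - 1/2) · (1 - 1/3) = 64

φ(192) = 64


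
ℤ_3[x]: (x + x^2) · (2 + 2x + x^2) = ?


Expand and collect like terms; reduce coefficients mod 3:
x^0: 0·2 = 0 ≡ 0 (mod 3)
x^1: 0·2 + 1·2 = 2 ≡ 2 (mod 3)
x^2: 0·1 + 1·2 + 1·2 = 4 ≡ 1 (mod 3)
x^3: 1·1 + 1·2 = 3 ≡ 0 (mod 3)
x^4: 1·1 = 1 ≡ 1 (mod 3)
Result: 2x + x^2 + x^4

f · g = 2x + x^2 + x^4


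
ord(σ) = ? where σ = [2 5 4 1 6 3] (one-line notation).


Cycle decomposition: (1 2 5 6 3 4)
Cycle lengths: 6
Order = lcm(6) = 6

ord(σ) = 6


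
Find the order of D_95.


|D_n| = 2n (n rotations and n reflections)
|D_95| = 2×95 = 190

|D_95| = 190


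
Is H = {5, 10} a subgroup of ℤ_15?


Subgroup test for H = {5, 10} in (ℤ_15, +):
(1) 0 ∈ H? No
(2) Closure: for all a,b ∈ H, (a+b) mod 15 ∈ H? No  [counterexample: 5 + 10 = 0 ∉ H]
(3) Inverses: for all a ∈ H, -a mod 15 ∈ H? Yes

No, H is not a subgroup of ℤ_15


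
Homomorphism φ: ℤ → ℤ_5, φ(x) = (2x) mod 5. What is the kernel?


Kernel = preimage of identity
ker(φ) = {x ∈ ℤ : 2x ≡ 0 (mod 5)}. gcd(2,5) = 1, so 2x ≡ 0 (mod 5) ⟺ x ≡ 0 (mod 5/1 = 5). Hence ker(φ) = 5ℤ

ker(φ) = 5ℤ


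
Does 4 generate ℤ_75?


g generates ℤ_n iff gcd(g, n) = 1
gcd(4, 75) = 1
Since gcd = 1, 4 is a generator.

Yes, 4 generates ℤ_75


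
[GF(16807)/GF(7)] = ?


GF(16807) = GF(7^5), so the extension degree is 5

[GF(16807)/GF(7)] = 5


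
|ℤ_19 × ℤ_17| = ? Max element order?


|ℤ_19 × ℤ_17| = 19 × 17 = 323
Max element order = lcm(19,17) = 323
Cyclic? Yes (gcd=1)

|ℤ_19×ℤ_17| = 323, max element order = 323


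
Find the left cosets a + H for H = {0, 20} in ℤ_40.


H = {0, 20}, |H| = 2
Number of cosets = |G|/|H| = 40/2 = 20
0 + H = {0, 20}
1 + H = {1, 21}
2 + H = {2, 22}
3 + H = {3, 23}
4 + H = {4, 24}
5 + H = {5, 25}
6 + H = {6, 26}
7 + H = {7, 27}
8 + H = {8, 28}
9 + H = {9, 29}
10 + H = {10, 30}
11 + H = {11, 31}
12 + H = {12, 32}
13 + H = {13, 33}
14 + H = {14, 34}
15 + H = {15, 35}
16 + H = {16, 36}
17 + H = {17, 37}
18 + H = {18, 38}
19 + H = {19, 39}

Cosets: 0+H={0,20}; 1+H={1,21}; 2+H={2,22}; 3+H={3,23}; 4+H={4,24}; 5+H={5,25}; 6+H={6,26}; 7+H={7,27}; 8+H={8,28}; 9+H={9,29}; 10+H={10,30}; 11+H={11,31}; 12+H={12,32}; 13+H={13,33}; 14+H={14,34}; 15+H={15,35}; 16+H={16,36}; 17+H={17,37}; 18+H={18,38}; 19+H={19,39}


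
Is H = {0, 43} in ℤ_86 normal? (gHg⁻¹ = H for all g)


H = {0, 43} in ℤ_86
ℤ_86 is abelian; every subgroup of an abelian group is normal

Yes, normal subgroup


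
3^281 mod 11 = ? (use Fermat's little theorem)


Fermat's little theorem: if p is prime and gcd(a,p)=1, then a^(p-1) ≡ 1 (mod p)
p = 11 is prime, gcd(3,11) = 1
Reduce exponent: 281 mod 10 = 1
So 3^281 ≡ 3^1 (mod 11)
3^1 mod 11 = 3

3^281 ≡ 3 (mod 11)


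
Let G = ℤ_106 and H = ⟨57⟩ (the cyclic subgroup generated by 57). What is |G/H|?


|⟨57⟩| = n / gcd(57, 106) = 106 / 1 = 106
H is normal (ℤ_106 is abelian).
|G/H| = |G| / |H| = 106 / 106 = 1

|G/H| = 1


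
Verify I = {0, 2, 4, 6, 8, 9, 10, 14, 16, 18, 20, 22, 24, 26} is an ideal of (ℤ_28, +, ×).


Check ideal conditions for I = {0, 2, 4, 6, 8, 9, 10, 14, 16, 18, 20, 22, 24, 26} in ℤ_28:
(1) I is an additive subgroup? No
(2) For r ∈ ℤ_28 and a ∈ I: r·a ∈ I? No  [counterexample: r=2, a=6, r·a mod 28 = 12 ∉ I]

No, I is not an ideal of ℤ_28


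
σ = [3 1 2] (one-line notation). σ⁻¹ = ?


To find σ⁻¹, swap domain and range:
σ(1) = 3 → σ⁻¹(3) = 1
σ(2) = 1 → σ⁻¹(1) = 2
σ(3) = 2 → σ⁻¹(2) = 3

σ⁻¹ = [2 3 1]


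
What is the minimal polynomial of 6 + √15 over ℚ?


Let α = 6 + √15. Then α - 6 = √15, so (α - 6)² = 15, giving α² - 12α + 21 = 0. Degree 2 and α ∉ ℚ, so this is the minimal polynomial.

Minimal polynomial: x² - 12x + 21


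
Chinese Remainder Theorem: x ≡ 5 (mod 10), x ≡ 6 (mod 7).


m₁ = 10, m₂ = 7, gcd = 1, so CRT applies. M = m₁·m₂ = 70
Let M₁ = M/m₁ = 7, M₂ = M/m₂ = 10
Find y₁ ≡ M₁⁻¹ (mod m₁): 7⁻¹ ≡ 3 (mod 10)
Find y₂ ≡ M₂⁻¹ (mod m₂): 10⁻¹ ≡ 5 (mod 7)
x = a₁·M₁·y₁ + a₂·M₂·y₂ = 5·7·3 + 6·10·5 = 405
Reduce mod 70: x ≡ 55
Check: 55 mod 10 = 5 ✓, 55 mod 7 = 6 ✓

x ≡ 55 (mod 70)
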